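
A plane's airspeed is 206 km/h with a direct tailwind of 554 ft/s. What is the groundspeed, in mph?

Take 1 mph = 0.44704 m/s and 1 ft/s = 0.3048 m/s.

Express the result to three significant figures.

206 km/h × (1/3.6) = 57.2222 m/s
554 ft/s × 0.3048 = 168.859 m/s
Total: 57.2222 + 168.859 = 226.081 m/s
In mph: 226.081 / 0.44704 = 505.729 mph

506 mph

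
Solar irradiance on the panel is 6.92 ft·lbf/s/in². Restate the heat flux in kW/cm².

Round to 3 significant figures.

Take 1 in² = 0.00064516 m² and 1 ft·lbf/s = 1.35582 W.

0.00145 kW/cm²

6.92 ft·lbf/s/in² × 1.35582 W/ft·lbf/s ÷ 0.00064516 m²/in² = 14542.6 W/m²
14542.6 W/m² ÷ 1000 W/kW × 0.0001 m²/cm² = 0.00145426 kW/cm²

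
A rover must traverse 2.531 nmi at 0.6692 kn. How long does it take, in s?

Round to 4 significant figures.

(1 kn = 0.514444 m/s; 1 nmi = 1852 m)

1.362×10⁴ s

2.531 nmi × 1852 = 4687.41 m
0.6692 kn × 0.514444 = 0.344266 m/s
t = d / v = 4687.41 m / 0.344266 m/s = 13615.7 s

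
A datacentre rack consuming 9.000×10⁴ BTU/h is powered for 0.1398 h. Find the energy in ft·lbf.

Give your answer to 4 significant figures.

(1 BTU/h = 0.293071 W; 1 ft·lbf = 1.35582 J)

9.000×10⁴ BTU/h × 0.293071 = 26376.4 W
0.1398 h × 3600 = 503.28 s
E = P × t = 26376.4 W × 503.28 s = 1.32747×10⁷ J
1.32747×10⁷ J ÷ (1.35582 J/ft·lbf) = 9.7909×10⁶ ft·lbf

9.791×10⁶ ft·lbf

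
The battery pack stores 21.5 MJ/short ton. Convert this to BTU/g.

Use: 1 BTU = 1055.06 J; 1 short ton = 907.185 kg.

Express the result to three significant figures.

0.0225 BTU/g

21.5 MJ/short ton × 1000000 J/MJ ÷ 907.185 kg/short ton = 23699.7 J/kg
23699.7 J/kg ÷ 1055.06 J/BTU × 0.001 kg/g = 0.0224629 BTU/g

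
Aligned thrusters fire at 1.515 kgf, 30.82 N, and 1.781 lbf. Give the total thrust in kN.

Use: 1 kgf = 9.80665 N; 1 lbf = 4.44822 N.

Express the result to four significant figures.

0.05360 kN

1.515 kgf × 9.80665 → 14.8571 N
30.82 N (already N)
1.781 lbf × 4.44822 → 7.92228 N
Combined: 14.8571 + 30.82 + 7.92228 = 53.5994 N
In kN: 53.5994 / 1000 = 0.0535994 kN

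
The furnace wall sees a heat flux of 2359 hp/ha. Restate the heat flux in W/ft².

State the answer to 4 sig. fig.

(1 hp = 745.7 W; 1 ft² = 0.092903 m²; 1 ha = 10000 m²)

2359 hp/ha × 745.7 W/hp ÷ 10000 m²/ha = 175.911 W/m²
175.911 W/m² × 0.092903 m²/ft² = 16.3427 W/ft²

16.34 W/ft²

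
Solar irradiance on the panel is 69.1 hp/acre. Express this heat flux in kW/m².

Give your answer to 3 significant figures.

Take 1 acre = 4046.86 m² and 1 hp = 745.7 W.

69.1 hp/acre × 745.7 W/hp ÷ 4046.86 m²/acre = 12.7328 W/m²
12.7328 W/m² ÷ 1000 W/kW = 0.0127328 kW/m²

0.0127 kW/m²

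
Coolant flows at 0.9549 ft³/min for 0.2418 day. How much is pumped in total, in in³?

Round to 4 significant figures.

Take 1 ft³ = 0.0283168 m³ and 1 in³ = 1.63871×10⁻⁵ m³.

0.9549 ft³/min → 4.50662×10⁻⁴ m³/s
0.2418 day → 20891.5 s
V = Q × t = 4.50662×10⁻⁴ × 20891.5 = 9.41501 m³
In in³: 9.41501 / 1.63871×10⁻⁵ = 574538 in³

5.745×10⁵ in³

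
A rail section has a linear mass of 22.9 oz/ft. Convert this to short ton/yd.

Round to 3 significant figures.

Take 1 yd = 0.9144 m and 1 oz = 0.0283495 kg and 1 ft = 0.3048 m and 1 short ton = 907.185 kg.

0.00215 short ton/yd

22.9 oz/ft × 0.0283495 kg/oz ÷ 0.3048 m/ft = 2.12993 kg/m
2.12993 kg/m ÷ 907.185 kg/short ton × 0.9144 m/yd = 0.00214687 short ton/yd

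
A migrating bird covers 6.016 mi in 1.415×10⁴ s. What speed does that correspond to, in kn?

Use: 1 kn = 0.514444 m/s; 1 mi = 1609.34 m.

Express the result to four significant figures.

6.016 mi × 1609.34 → 9681.79 m
v = d / t = 9681.79 m / 14150 s = 0.684225 m/s
0.684225 m/s ÷ (0.514444 m/s/kn) = 1.33003 kn

1.330 kn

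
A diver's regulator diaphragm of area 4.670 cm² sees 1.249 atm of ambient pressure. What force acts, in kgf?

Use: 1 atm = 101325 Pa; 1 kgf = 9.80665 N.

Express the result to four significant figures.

6.027 kgf

1.249 atm × 101325 → 126555 Pa
4.670 cm² × 0.0001 → 4.67×10⁻⁴ m²
F = P × A = 126555 Pa × 4.67×10⁻⁴ m² = 59.1012 N
59.1012 N ÷ (9.80665 N/kgf) = 6.02665 kgf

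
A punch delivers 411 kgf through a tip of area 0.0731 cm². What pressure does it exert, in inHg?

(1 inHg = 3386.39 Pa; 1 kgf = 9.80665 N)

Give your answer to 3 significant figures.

1.63×10⁵ inHg

411 kgf × 9.80665 → 4030.53 N
0.0731 cm² × 0.0001 → 7.31×10⁻⁶ m²
P = F / A = 4030.53 N / 7.31×10⁻⁶ m² = 5.51372×10⁸ Pa
5.51372×10⁸ Pa ÷ (3386.39 Pa/inHg) = 162820 inHg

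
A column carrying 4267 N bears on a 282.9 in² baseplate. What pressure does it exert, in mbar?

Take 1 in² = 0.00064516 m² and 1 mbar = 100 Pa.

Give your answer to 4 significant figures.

233.8 mbar

282.9 in² × 0.00064516 = 0.182516 m²
P = F / A = 4267 N / 0.182516 m² = 23378.8 Pa
23378.8 Pa ÷ (100 Pa/mbar) = 233.788 mbar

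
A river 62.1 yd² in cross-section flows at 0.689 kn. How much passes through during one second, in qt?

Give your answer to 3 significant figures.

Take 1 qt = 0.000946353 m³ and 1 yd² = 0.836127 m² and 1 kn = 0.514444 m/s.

1.94×10⁴ qt

0.689 kn × 0.514444 → 0.354452 m/s
62.1 yd² × 0.836127 → 51.9235 m²
V = v × A × t = 0.354452 m/s × 51.9235 m² × 1 s = 18.4044 m³
18.4044 m³ ÷ (0.000946353 m³/qt) = 19447.7 qt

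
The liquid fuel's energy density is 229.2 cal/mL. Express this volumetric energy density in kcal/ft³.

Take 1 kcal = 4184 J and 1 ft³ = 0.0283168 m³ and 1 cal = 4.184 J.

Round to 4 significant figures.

6490 kcal/ft³

229.2 cal/mL × 4.184 J/cal ÷ 10⁻⁶ m³/mL = 9.58973×10⁸ J/m³
9.58973×10⁸ J/m³ ÷ 4184 J/kcal × 0.0283168 m³/ft³ = 6490.21 kcal/ft³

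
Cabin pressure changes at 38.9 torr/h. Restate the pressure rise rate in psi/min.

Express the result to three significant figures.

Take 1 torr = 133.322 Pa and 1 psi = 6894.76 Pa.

0.0125 psi/min

38.9 torr/h × 133.322 Pa/torr ÷ 3600 s/h = 1.44062 Pa/s
1.44062 Pa/s ÷ 6894.76 Pa/psi × 60 s/min = 0.0125367 psi/min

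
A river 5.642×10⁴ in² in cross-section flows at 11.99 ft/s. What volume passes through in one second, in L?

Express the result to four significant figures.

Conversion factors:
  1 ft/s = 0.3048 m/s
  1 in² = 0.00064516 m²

11.99 ft/s × 0.3048 → 3.65455 m/s
5.642×10⁴ in² × 0.00064516 → 36.3999 m²
V = v × A × t = 3.65455 m/s × 36.3999 m² × 1 s = 133.025 m³
133.025 m³ ÷ (0.001 m³/L) = 133025 L

1.330×10⁵ L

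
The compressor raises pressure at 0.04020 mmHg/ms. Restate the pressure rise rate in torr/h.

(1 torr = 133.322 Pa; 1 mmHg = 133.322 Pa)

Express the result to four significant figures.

0.04020 mmHg/ms × 133.322 Pa/mmHg ÷ 0.001 s/ms = 5359.54 Pa/s
5359.54 Pa/s ÷ 133.322 Pa/torr × 3600 s/h = 144720 torr/h

1.447×10⁵ torr/h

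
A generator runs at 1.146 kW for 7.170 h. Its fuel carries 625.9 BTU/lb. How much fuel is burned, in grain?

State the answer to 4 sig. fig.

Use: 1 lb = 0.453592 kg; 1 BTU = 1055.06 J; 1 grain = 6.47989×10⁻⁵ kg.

3.136×10⁵ grain

1.146 kW → 1146 W
7.170 h → 25812 s
E = P × t = 1146 × 25812 = 2.95806×10⁷ J
625.9 BTU/lb → 1.45585×10⁶ J/kg
m = E / e_s = 2.95806×10⁷ / 1.45585×10⁶ = 20.3184 kg
In grain: 20.3184 / 6.47989×10⁻⁵ = 313561 grain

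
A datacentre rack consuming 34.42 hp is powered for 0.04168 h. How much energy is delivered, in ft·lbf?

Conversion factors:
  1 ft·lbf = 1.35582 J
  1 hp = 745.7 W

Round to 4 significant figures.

34.42 hp × 745.7 → 25667 W
0.04168 h × 3600 → 150.048 s
E = P × t = 25667 W × 150.048 s = 3.85128×10⁶ J
3.85128×10⁶ J ÷ (1.35582 J/ft·lbf) = 2.84055×10⁶ ft·lbf

2.841×10⁶ ft·lbf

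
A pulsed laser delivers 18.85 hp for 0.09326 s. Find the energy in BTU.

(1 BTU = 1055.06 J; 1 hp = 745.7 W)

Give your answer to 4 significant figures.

1.242 BTU

18.85 hp × 745.7 = 14056.4 W
E = P × t = 14056.4 W × 0.09326 s = 1310.9 J
1310.9 J ÷ (1055.06 J/BTU) = 1.24249 BTU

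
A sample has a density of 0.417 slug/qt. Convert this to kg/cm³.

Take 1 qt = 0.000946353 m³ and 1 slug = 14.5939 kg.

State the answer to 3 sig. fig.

0.417 slug/qt × 14.5939 kg/slug ÷ 0.000946353 m³/qt = 6430.64 kg/m³
6430.64 kg/m³ × 10⁻⁶ m³/cm³ = 0.00643064 kg/cm³

0.00643 kg/cm³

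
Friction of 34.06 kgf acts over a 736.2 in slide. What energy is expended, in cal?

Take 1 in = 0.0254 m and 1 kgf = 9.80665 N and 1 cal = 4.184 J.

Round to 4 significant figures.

34.06 kgf × 9.80665 → 334.014 N
736.2 in × 0.0254 → 18.6995 m
W = F × d = 334.014 N × 18.6995 m = 6245.89 J
6245.89 J ÷ (4.184 J/cal) = 1492.8 cal

1493 cal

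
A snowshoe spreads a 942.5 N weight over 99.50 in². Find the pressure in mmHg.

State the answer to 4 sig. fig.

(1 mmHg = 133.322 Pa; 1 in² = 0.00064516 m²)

99.50 in² × 0.00064516 = 0.0641934 m²
P = F / A = 942.5 N / 0.0641934 m² = 14682.2 Pa
14682.2 Pa ÷ (133.322 Pa/mmHg) = 110.126 mmHg

110.1 mmHg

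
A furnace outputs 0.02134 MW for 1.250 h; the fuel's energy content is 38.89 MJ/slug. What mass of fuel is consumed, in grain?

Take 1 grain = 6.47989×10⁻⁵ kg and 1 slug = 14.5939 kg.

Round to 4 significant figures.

5.561×10⁵ grain

0.02134 MW → 21340 W
1.250 h → 4500 s
E = P × t = 21340 × 4500 = 9.603×10⁷ J
38.89 MJ/slug → 2.66481×10⁶ J/kg
m = E / e_s = 9.603×10⁷ / 2.66481×10⁶ = 36.0363 kg
In grain: 36.0363 / 6.47989×10⁻⁵ = 556125 grain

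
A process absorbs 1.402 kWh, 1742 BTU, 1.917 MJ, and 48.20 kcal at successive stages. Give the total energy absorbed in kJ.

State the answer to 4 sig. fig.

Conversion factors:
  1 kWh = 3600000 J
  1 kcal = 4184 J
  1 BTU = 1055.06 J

9004 kJ

1.402 kWh × 3600000 → 5.0472×10⁶ J
1742 BTU × 1055.06 → 1.83791×10⁶ J
1.917 MJ × 1000000 → 1.917×10⁶ J
48.20 kcal × 4184 → 201669 J
Total: 5.0472×10⁶ + 1.83791×10⁶ + 1.917×10⁶ + 201669 = 9.00378×10⁶ J
In kJ: 9.00378×10⁶ / 1000 = 9003.78 kJ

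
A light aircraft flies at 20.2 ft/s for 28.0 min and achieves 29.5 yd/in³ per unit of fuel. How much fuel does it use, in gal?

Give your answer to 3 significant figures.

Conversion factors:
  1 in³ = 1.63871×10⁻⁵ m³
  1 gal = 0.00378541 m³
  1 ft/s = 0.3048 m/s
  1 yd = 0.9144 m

20.2 ft/s → 6.15696 m/s
28.0 min → 1680 s
d = v × t = 6.15696 × 1680 = 10343.7 m
29.5 yd/in³ → 1.6461×10⁶ m/m³
V = d / (distance per unit fuel) = 10343.7 / 1.6461×10⁶ = 0.00628376 m³
In gal: 0.00628376 / 0.00378541 = 1.65999 gal

1.66 gal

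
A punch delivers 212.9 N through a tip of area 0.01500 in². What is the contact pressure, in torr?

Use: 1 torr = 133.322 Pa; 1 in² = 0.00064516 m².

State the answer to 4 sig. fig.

1.650×10⁵ torr

0.01500 in² × 0.00064516 = 9.6774×10⁻⁶ m²
P = F / A = 212.9 N / 9.6774×10⁻⁶ m² = 2.19997×10⁷ Pa
2.19997×10⁷ Pa ÷ (133.322 Pa/torr) = 165012 torr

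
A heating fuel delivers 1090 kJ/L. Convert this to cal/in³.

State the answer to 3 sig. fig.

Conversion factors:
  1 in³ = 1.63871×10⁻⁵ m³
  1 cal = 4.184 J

4270 cal/in³

1090 kJ/L × 1000 J/kJ ÷ 0.001 m³/L = 1.09×10⁹ J/m³
1.09×10⁹ J/m³ ÷ 4.184 J/cal × 1.63871×10⁻⁵ m³/in³ = 4269.11 cal/in³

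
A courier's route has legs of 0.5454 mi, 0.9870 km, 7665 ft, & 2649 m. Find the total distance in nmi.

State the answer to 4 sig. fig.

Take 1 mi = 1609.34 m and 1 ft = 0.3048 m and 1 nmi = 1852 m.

0.5454 mi × 1609.34 → 877.734 m
0.9870 km × 1000 → 987 m
7665 ft × 0.3048 → 2336.29 m
2649 m (already m)
Sum: 877.734 + 987 + 2336.29 + 2649 = 6850.02 m
In nmi: 6850.02 / 1852 = 3.69871 nmi

3.699 nmi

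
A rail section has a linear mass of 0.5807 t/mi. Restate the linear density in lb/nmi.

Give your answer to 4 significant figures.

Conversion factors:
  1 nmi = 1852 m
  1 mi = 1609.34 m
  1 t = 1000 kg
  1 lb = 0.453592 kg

0.5807 t/mi × 1000 kg/t ÷ 1609.34 m/mi = 0.360831 kg/m
0.360831 kg/m ÷ 0.453592 kg/lb × 1852 m/nmi = 1473.26 lb/nmi

1473 lb/nmi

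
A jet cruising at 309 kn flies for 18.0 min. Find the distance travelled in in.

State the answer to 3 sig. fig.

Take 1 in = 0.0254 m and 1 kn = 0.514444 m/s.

309 kn × 0.514444 = 158.963 m/s
18.0 min × 60 = 1080 s
d = v × t = 158.963 m/s × 1080 s = 171680 m
171680 m ÷ (0.0254 m/in) = 6.75906×10⁶ in

6.76×10⁶ in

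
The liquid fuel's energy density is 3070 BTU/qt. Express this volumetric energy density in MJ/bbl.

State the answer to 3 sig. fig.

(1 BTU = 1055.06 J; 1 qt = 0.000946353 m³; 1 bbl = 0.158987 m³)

544 MJ/bbl

3070 BTU/qt × 1055.06 J/BTU ÷ 0.000946353 m³/qt = 3.42265×10⁹ J/m³
3.42265×10⁹ J/m³ ÷ 1000000 J/MJ × 0.158987 m³/bbl = 544.157 MJ/bbl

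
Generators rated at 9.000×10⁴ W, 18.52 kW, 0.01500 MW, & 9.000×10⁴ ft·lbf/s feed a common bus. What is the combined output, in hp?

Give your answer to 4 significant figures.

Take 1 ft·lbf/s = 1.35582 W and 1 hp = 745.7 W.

9.000×10⁴ W (already W)
18.52 kW × 1000 = 18520 W
0.01500 MW × 1000000 = 15000 W
9.000×10⁴ ft·lbf/s × 1.35582 = 122024 W
Sum: 90000 + 18520 + 15000 + 122024 = 245544 W
In hp: 245544 / 745.7 = 329.28 hp

329.3 hp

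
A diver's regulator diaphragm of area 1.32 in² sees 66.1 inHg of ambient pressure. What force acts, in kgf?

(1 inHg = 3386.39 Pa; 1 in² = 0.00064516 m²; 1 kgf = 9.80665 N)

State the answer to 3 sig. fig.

19.4 kgf

66.1 inHg × 3386.39 = 223840 Pa
1.32 in² × 0.00064516 = 8.51611×10⁻⁴ m²
F = P × A = 223840 Pa × 8.51611×10⁻⁴ m² = 190.625 N
190.625 N ÷ (9.80665 N/kgf) = 19.4383 kgf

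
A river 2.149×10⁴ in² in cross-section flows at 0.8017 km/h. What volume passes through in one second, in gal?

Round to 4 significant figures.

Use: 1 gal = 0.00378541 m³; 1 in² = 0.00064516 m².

815.6 gal

0.8017 km/h × (1/3.6) → 0.222694 m/s
2.149×10⁴ in² × 0.00064516 → 13.8645 m²
V = v × A × t = 0.222694 m/s × 13.8645 m² × 1 s = 3.08754 m³
3.08754 m³ ÷ (0.00378541 m³/gal) = 815.642 gal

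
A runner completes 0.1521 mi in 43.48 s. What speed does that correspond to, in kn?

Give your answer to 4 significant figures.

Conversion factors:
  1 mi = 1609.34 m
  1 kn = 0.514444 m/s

10.94 kn

0.1521 mi × 1609.34 → 244.781 m
v = d / t = 244.781 m / 43.48 s = 5.62974 m/s
5.62974 m/s ÷ (0.514444 m/s/kn) = 10.9433 kn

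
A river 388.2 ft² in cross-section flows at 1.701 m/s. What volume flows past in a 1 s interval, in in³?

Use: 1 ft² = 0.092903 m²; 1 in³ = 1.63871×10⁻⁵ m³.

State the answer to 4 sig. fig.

388.2 ft² × 0.092903 = 36.0649 m²
V = v × A × t = 1.701 m/s × 36.0649 m² × 1 s = 61.3464 m³
61.3464 m³ ÷ (1.63871×10⁻⁵ m³/in³) = 3.74358×10⁶ in³

3.744×10⁶ in³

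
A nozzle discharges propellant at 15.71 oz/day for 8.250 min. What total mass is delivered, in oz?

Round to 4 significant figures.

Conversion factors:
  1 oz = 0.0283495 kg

0.09001 oz

15.71 oz/day → 5.15475×10⁻⁶ kg/s
8.250 min → 495 s
m = ṁ × t = 5.15475×10⁻⁶ × 495 = 0.0025516 kg
In oz: 0.0025516 / 0.0283495 = 0.0900051 oz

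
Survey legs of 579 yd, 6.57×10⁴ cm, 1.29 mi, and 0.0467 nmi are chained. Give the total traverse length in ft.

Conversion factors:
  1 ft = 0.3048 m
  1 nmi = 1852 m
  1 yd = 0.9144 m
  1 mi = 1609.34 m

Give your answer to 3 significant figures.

579 yd × 0.9144 = 529.438 m
6.57×10⁴ cm × 0.01 = 657 m
1.29 mi × 1609.34 = 2076.05 m
0.0467 nmi × 1852 = 86.4884 m
Sum: 529.438 + 657 + 2076.05 + 86.4884 = 3348.98 m
In ft: 3348.98 / 0.3048 = 10987.5 ft

1.10×10⁴ ft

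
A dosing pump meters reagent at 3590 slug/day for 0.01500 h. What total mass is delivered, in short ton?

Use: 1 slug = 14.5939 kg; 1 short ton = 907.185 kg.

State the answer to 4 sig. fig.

3590 slug/day → 0.60639 kg/s
0.01500 h → 54 s
m = ṁ × t = 0.60639 × 54 = 32.7451 kg
In short ton: 32.7451 / 907.185 = 0.0360953 short ton

0.03610 short ton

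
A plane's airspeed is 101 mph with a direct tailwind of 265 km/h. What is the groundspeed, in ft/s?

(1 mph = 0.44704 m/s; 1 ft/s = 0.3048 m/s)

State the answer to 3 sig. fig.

390 ft/s

101 mph × 0.44704 → 45.151 m/s
265 km/h × (1/3.6) → 73.6111 m/s
Combined: 45.151 + 73.6111 = 118.762 m/s
In ft/s: 118.762 / 0.3048 = 389.639 ft/s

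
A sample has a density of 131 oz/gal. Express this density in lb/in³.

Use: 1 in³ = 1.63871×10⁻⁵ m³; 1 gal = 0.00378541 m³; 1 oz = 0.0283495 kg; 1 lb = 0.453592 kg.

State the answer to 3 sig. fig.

131 oz/gal × 0.0283495 kg/oz ÷ 0.00378541 m³/gal = 981.079 kg/m³
981.079 kg/m³ ÷ 0.453592 kg/lb × 1.63871×10⁻⁵ m³/in³ = 0.0354438 lb/in³

0.0354 lb/in³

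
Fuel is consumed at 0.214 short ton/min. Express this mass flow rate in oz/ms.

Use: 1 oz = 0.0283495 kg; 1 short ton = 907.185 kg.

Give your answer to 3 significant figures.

0.214 short ton/min × 907.185 kg/short ton ÷ 60 s/min = 3.23563 kg/s
3.23563 kg/s ÷ 0.0283495 kg/oz × 0.001 s/ms = 0.114134 oz/ms

0.114 oz/ms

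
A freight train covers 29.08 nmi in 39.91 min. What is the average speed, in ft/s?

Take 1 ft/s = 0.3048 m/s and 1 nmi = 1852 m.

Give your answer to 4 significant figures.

73.79 ft/s

29.08 nmi × 1852 = 53856.2 m
39.91 min × 60 = 2394.6 s
v = d / t = 53856.2 m / 2394.6 s = 22.4907 m/s
22.4907 m/s ÷ (0.3048 m/s/ft/s) = 73.7884 ft/s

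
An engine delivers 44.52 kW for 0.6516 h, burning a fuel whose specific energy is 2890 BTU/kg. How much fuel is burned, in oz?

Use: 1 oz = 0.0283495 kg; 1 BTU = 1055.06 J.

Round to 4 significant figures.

44.52 kW → 44520 W
0.6516 h → 2345.76 s
E = P × t = 44520 × 2345.76 = 1.04433×10⁸ J
2890 BTU/kg → 3.04912×10⁶ J/kg
m = E / e_s = 1.04433×10⁸ / 3.04912×10⁶ = 34.2502 kg
In oz: 34.2502 / 0.0283495 = 1208.14 oz

1208 oz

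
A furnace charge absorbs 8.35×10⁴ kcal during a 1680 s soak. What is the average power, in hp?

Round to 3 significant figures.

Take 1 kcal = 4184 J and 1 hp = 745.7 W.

279 hp

8.35×10⁴ kcal × 4184 → 3.49364×10⁸ J
P = E / t = 3.49364×10⁸ J / 1680 s = 207955 W
207955 W ÷ (745.7 W/hp) = 278.872 hp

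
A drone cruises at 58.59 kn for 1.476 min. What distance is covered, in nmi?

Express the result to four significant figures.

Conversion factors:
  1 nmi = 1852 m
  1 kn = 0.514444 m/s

58.59 kn × 0.514444 → 30.1413 m/s
1.476 min × 60 → 88.56 s
d = v × t = 30.1413 m/s × 88.56 s = 2669.31 m
2669.31 m ÷ (1852 m/nmi) = 1.44131 nmi

1.441 nmi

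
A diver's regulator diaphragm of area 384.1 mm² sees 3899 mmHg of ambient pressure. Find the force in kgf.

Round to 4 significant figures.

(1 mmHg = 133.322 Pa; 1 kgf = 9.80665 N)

3899 mmHg × 133.322 = 519822 Pa
384.1 mm² × 10⁻⁶ = 3.841×10⁻⁴ m²
F = P × A = 519822 Pa × 3.841×10⁻⁴ m² = 199.664 N
199.664 N ÷ (9.80665 N/kgf) = 20.3601 kgf

20.36 kgf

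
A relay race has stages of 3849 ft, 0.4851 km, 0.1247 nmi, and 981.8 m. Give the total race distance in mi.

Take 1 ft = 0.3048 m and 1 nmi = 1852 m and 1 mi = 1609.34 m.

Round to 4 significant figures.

3849 ft × 0.3048 = 1173.18 m
0.4851 km × 1000 = 485.1 m
0.1247 nmi × 1852 = 230.944 m
981.8 m (already m)
Sum: 1173.18 + 485.1 + 230.944 + 981.8 = 2871.02 m
In mi: 2871.02 / 1609.34 = 1.78397 mi

1.784 mi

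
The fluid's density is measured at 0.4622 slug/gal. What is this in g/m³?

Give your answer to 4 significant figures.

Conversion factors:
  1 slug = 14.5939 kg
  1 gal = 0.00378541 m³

0.4622 slug/gal × 14.5939 kg/slug ÷ 0.00378541 m³/gal = 1781.92 kg/m³
1781.92 kg/m³ ÷ 0.001 kg/g = 1.78192×10⁶ g/m³

1.782×10⁶ g/m³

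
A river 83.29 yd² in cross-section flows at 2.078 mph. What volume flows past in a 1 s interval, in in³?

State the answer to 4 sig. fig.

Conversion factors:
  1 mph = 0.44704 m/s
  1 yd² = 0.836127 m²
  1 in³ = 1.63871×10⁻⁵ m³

2.078 mph × 0.44704 → 0.928949 m/s
83.29 yd² × 0.836127 → 69.641 m²
V = v × A × t = 0.928949 m/s × 69.641 m² × 1 s = 64.6929 m³
64.6929 m³ ÷ (1.63871×10⁻⁵ m³/in³) = 3.94779×10⁶ in³

3.948×10⁶ in³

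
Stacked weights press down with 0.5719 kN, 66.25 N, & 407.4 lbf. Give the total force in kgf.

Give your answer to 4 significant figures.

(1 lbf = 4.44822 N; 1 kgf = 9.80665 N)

0.5719 kN × 1000 = 571.9 N
66.25 N (already N)
407.4 lbf × 4.44822 = 1812.2 N
Combined: 571.9 + 66.25 + 1812.2 = 2450.35 N
In kgf: 2450.35 / 9.80665 = 249.866 kgf

249.9 kgf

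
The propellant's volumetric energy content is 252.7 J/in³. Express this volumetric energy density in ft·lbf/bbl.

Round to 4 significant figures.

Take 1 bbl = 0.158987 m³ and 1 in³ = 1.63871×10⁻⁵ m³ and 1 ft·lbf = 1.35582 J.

1.808×10⁶ ft·lbf/bbl

252.7 J/in³ ÷ 1.63871×10⁻⁵ m³/in³ = 1.54207×10⁷ J/m³
1.54207×10⁷ J/m³ ÷ 1.35582 J/ft·lbf × 0.158987 m³/bbl = 1.80827×10⁶ ft·lbf/bbl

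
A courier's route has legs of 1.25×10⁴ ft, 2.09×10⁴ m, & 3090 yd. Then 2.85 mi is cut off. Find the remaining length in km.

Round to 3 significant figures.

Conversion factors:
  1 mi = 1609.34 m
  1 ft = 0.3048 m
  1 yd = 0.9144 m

22.9 km

1.25×10⁴ ft × 0.3048 → 3810 m
2.09×10⁴ m (already m)
3090 yd × 0.9144 → 2825.5 m
2.85 mi × 1609.34 → 4586.62 m
Sum: 3810 + 20900 + 2825.5 − 4586.62 = 22948.9 m
In km: 22948.9 / 1000 = 22.9489 km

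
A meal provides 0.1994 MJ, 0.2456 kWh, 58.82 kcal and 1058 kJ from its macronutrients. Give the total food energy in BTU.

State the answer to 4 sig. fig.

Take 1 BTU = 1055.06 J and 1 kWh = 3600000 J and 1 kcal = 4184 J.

2263 BTU

0.1994 MJ × 1000000 = 199400 J
0.2456 kWh × 3600000 = 884160 J
58.82 kcal × 4184 = 246103 J
1058 kJ × 1000 = 1.058×10⁶ J
Combined: 199400 + 884160 + 246103 + 1.058×10⁶ = 2.38766×10⁶ J
In BTU: 2.38766×10⁶ / 1055.06 = 2263.06 BTU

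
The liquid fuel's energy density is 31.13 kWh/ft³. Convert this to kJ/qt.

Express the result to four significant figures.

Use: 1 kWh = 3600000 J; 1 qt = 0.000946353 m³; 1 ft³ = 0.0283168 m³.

31.13 kWh/ft³ × 3600000 J/kWh ÷ 0.0283168 m³/ft³ = 3.95765×10⁹ J/m³
3.95765×10⁹ J/m³ ÷ 1000 J/kJ × 0.000946353 m³/qt = 3745.33 kJ/qt

3745 kJ/qt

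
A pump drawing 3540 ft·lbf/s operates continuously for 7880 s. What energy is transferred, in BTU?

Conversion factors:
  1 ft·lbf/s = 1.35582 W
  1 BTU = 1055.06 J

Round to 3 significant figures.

3.58×10⁴ BTU

3540 ft·lbf/s × 1.35582 = 4799.6 W
E = P × t = 4799.6 W × 7880 s = 3.78208×10⁷ J
3.78208×10⁷ J ÷ (1055.06 J/BTU) = 35847.1 BTU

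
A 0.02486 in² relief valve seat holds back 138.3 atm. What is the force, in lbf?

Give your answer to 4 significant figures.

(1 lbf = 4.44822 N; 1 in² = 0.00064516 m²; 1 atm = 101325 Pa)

138.3 atm × 101325 = 1.40132×10⁷ Pa
0.02486 in² × 0.00064516 = 1.60387×10⁻⁵ m²
F = P × A = 1.40132×10⁷ Pa × 1.60387×10⁻⁵ m² = 224.754 N
224.754 N ÷ (4.44822 N/lbf) = 50.5267 lbf

50.53 lbf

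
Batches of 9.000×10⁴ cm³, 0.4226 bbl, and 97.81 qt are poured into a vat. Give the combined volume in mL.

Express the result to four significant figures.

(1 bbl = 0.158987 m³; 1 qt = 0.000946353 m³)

2.498×10⁵ mL

9.000×10⁴ cm³ × 10⁻⁶ = 0.09 m³
0.4226 bbl × 0.158987 = 0.0671879 m³
97.81 qt × 0.000946353 = 0.0925628 m³
Total: 0.09 + 0.0671879 + 0.0925628 = 0.249751 m³
In mL: 0.249751 / 10⁻⁶ = 249751 mL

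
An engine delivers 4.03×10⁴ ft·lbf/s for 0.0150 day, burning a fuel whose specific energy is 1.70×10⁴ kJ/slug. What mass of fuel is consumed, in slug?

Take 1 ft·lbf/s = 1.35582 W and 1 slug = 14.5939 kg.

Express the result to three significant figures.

4.17 slug

4.03×10⁴ ft·lbf/s → 54639.5 W
0.0150 day → 1296 s
E = P × t = 54639.5 × 1296 = 7.08128×10⁷ J
1.70×10⁴ kJ/slug → 1.16487×10⁶ J/kg
m = E / e_s = 7.08128×10⁷ / 1.16487×10⁶ = 60.7903 kg
In slug: 60.7903 / 14.5939 = 4.16546 slug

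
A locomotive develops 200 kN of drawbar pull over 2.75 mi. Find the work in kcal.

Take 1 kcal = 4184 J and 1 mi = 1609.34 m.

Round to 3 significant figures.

200 kN × 1000 → 200000 N
2.75 mi × 1609.34 → 4425.68 m
W = F × d = 200000 N × 4425.68 m = 8.85136×10⁸ J
8.85136×10⁸ J ÷ (4184 J/kcal) = 211553 kcal

2.12×10⁵ kcal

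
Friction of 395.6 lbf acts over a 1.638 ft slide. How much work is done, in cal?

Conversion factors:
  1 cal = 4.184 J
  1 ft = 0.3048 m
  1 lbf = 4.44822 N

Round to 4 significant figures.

210.0 cal

395.6 lbf × 4.44822 = 1759.72 N
1.638 ft × 0.3048 = 0.499262 m
W = F × d = 1759.72 N × 0.499262 m = 878.561 J
878.561 J ÷ (4.184 J/cal) = 209.981 cal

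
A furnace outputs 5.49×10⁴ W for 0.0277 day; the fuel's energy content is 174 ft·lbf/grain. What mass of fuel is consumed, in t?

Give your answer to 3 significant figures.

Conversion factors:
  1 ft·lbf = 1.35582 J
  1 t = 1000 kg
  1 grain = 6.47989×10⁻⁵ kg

0.0361 t

0.0277 day → 2393.28 s
E = P × t = 54900 × 2393.28 = 1.31391×10⁸ J
174 ft·lbf/grain → 3.64069×10⁶ J/kg
m = E / e_s = 1.31391×10⁸ / 3.64069×10⁶ = 36.0896 kg
In t: 36.0896 / 1000 = 0.0360896 t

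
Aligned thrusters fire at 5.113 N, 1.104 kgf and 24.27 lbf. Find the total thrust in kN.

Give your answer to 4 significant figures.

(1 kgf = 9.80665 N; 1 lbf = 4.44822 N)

0.1239 kN

5.113 N (already N)
1.104 kgf × 9.80665 = 10.8265 N
24.27 lbf × 4.44822 = 107.958 N
Combined: 5.113 + 10.8265 + 107.958 = 123.898 N
In kN: 123.898 / 1000 = 0.123898 kN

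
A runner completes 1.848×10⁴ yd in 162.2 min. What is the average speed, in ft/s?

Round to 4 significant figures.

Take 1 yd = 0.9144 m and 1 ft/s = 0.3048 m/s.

5.697 ft/s

1.848×10⁴ yd × 0.9144 = 16898.1 m
162.2 min × 60 = 9732 s
v = d / t = 16898.1 m / 9732 s = 1.73634 m/s
1.73634 m/s ÷ (0.3048 m/s/ft/s) = 5.69665 ft/s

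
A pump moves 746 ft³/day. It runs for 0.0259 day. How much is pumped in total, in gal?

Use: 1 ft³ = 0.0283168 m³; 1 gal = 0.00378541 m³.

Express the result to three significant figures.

145 gal

746 ft³/day → 2.44495×10⁻⁴ m³/s
0.0259 day → 2237.76 s
V = Q × t = 2.44495×10⁻⁴ × 2237.76 = 0.547121 m³
In gal: 0.547121 / 0.00378541 = 144.534 gal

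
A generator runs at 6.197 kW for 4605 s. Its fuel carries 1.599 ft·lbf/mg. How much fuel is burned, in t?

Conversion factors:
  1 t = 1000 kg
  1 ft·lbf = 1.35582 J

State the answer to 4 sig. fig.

0.01316 t

6.197 kW → 6197 W
E = P × t = 6197 × 4605 = 2.85372×10⁷ J
1.599 ft·lbf/mg → 2.16796×10⁶ J/kg
m = E / e_s = 2.85372×10⁷ / 2.16796×10⁶ = 13.1632 kg
In t: 13.1632 / 1000 = 0.0131632 t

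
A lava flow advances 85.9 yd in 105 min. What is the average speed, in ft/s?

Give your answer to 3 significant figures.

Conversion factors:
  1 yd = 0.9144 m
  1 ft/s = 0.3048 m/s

85.9 yd × 0.9144 = 78.547 m
105 min × 60 = 6300 s
v = d / t = 78.547 m / 6300 s = 0.0124678 m/s
0.0124678 m/s ÷ (0.3048 m/s/ft/s) = 0.0409049 ft/s

0.0409 ft/s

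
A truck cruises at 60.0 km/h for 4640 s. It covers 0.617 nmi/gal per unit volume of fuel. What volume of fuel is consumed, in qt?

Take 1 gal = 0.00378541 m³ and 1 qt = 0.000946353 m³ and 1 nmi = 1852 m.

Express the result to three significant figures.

60.0 km/h → 16.6667 m/s
d = v × t = 16.6667 × 4640 = 77333.5 m
0.617 nmi/gal → 301865 m/m³
V = d / (distance per unit fuel) = 77333.5 / 301865 = 0.256186 m³
In qt: 0.256186 / 0.000946353 = 270.709 qt

271 qt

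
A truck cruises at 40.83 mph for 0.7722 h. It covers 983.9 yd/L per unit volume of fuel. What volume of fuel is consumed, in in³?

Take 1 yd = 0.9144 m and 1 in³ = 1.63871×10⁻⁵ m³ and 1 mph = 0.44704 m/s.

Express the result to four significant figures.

40.83 mph → 18.2526 m/s
0.7722 h → 2779.92 s
d = v × t = 18.2526 × 2779.92 = 50740.8 m
983.9 yd/L → 899678 m/m³
V = d / (distance per unit fuel) = 50740.8 / 899678 = 0.0563988 m³
In in³: 0.0563988 / 1.63871×10⁻⁵ = 3441.66 in³

3442 in³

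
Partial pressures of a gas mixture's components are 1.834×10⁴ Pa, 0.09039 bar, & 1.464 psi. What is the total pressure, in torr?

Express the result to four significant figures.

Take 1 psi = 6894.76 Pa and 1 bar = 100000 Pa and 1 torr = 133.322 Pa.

1.834×10⁴ Pa (already Pa)
0.09039 bar × 100000 = 9039 Pa
1.464 psi × 6894.76 = 10093.9 Pa
Total: 18340 + 9039 + 10093.9 = 37472.9 Pa
In torr: 37472.9 / 133.322 = 281.071 torr

281.1 torr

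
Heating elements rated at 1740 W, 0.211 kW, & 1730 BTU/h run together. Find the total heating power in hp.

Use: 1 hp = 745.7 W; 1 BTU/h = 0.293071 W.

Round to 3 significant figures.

1740 W (already W)
0.211 kW × 1000 = 211 W
1730 BTU/h × 0.293071 = 507.013 W
Sum: 1740 + 211 + 507.013 = 2458.01 W
In hp: 2458.01 / 745.7 = 3.29625 hp

3.30 hp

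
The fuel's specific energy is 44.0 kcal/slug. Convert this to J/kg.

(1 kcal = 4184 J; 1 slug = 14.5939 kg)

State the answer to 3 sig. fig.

1.26×10⁴ J/kg

44.0 kcal/slug × 4184 J/kcal ÷ 14.5939 kg/slug = 12614.6 J/kg
12614.6 J/kg  = 12614.6 J/kg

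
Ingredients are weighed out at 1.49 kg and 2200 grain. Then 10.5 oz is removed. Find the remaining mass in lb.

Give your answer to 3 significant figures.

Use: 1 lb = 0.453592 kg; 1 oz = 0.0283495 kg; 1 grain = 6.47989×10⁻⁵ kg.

2.94 lb

1.49 kg (already kg)
2200 grain × 6.47989×10⁻⁵ = 0.142558 kg
10.5 oz × 0.0283495 = 0.29767 kg
Net: 1.49 + 0.142558 − 0.29767 = 1.33489 kg
In lb: 1.33489 / 0.453592 = 2.94293 lb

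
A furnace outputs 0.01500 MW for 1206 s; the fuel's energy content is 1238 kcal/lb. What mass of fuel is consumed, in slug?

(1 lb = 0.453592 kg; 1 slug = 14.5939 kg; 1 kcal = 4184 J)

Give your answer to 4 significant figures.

0.1085 slug

0.01500 MW → 15000 W
E = P × t = 15000 × 1206 = 1.809×10⁷ J
1238 kcal/lb → 1.14195×10⁷ J/kg
m = E / e_s = 1.809×10⁷ / 1.14195×10⁷ = 1.58413 kg
In slug: 1.58413 / 14.5939 = 0.108547 slug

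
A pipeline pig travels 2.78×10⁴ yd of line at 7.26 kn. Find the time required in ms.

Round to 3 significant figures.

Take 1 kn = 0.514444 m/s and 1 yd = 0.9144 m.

6.81×10⁶ ms

2.78×10⁴ yd × 0.9144 → 25420.3 m
7.26 kn × 0.514444 → 3.73486 m/s
t = d / v = 25420.3 m / 3.73486 m/s = 6806.23 s
6806.23 s ÷ (0.001 s/ms) = 6.80623×10⁶ ms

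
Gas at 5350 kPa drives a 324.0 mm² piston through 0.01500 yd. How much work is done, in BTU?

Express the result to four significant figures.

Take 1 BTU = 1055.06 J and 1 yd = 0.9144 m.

0.02253 BTU

5350 kPa → 5.35×10⁶ Pa
324.0 mm² → 3.24×10⁻⁴ m²
F = P × A = 5.35×10⁶ × 3.24×10⁻⁴ = 1733.4 N
0.01500 yd → 0.013716 m
W = F × d = 1733.4 × 0.013716 = 23.7753 J
In BTU: 23.7753 / 1055.06 = 0.0225345 BTU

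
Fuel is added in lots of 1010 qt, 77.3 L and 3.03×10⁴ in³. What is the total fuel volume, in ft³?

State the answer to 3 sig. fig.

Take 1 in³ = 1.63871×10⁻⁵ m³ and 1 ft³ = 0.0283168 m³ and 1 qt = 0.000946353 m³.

54.0 ft³

1010 qt × 0.000946353 → 0.955817 m³
77.3 L × 0.001 → 0.0773 m³
3.03×10⁴ in³ × 1.63871×10⁻⁵ → 0.496529 m³
Total: 0.955817 + 0.0773 + 0.496529 = 1.52965 m³
In ft³: 1.52965 / 0.0283168 = 54.0192 ft³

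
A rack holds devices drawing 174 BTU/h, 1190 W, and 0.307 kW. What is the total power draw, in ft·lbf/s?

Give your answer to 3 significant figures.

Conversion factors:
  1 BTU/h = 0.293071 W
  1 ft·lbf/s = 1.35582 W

1140 ft·lbf/s

174 BTU/h × 0.293071 = 50.9944 W
1190 W (already W)
0.307 kW × 1000 = 307 W
Total: 50.9944 + 1190 + 307 = 1547.99 W
In ft·lbf/s: 1547.99 / 1.35582 = 1141.74 ft·lbf/s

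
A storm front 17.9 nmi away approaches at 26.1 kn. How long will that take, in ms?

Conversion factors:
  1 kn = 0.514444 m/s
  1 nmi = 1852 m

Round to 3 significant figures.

17.9 nmi × 1852 = 33150.8 m
26.1 kn × 0.514444 = 13.427 m/s
t = d / v = 33150.8 m / 13.427 m/s = 2468.97 s
2468.97 s ÷ (0.001 s/ms) = 2.46897×10⁶ ms

2.47×10⁶ ms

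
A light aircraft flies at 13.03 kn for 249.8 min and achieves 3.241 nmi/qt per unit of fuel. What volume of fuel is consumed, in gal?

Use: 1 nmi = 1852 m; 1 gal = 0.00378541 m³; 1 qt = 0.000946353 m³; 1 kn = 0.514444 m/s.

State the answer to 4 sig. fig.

4.185 gal

13.03 kn → 6.70321 m/s
249.8 min → 14988 s
d = v × t = 6.70321 × 14988 = 100468 m
3.241 nmi/qt → 6.34259×10⁶ m/m³
V = d / (distance per unit fuel) = 100468 / 6.34259×10⁶ = 0.0158402 m³
In gal: 0.0158402 / 0.00378541 = 4.18454 gal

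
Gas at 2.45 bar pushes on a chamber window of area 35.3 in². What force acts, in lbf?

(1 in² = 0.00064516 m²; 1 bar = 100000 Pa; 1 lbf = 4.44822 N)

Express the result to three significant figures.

2.45 bar × 100000 → 245000 Pa
35.3 in² × 0.00064516 → 0.0227741 m²
F = P × A = 245000 Pa × 0.0227741 m² = 5579.65 N
5579.65 N ÷ (4.44822 N/lbf) = 1254.36 lbf

1250 lbf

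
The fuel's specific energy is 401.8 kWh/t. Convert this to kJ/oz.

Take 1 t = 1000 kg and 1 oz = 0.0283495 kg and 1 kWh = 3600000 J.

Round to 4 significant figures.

401.8 kWh/t × 3600000 J/kWh ÷ 1000 kg/t = 1.44648×10⁶ J/kg
1.44648×10⁶ J/kg ÷ 1000 J/kJ × 0.0283495 kg/oz = 41.007 kJ/oz

41.01 kJ/oz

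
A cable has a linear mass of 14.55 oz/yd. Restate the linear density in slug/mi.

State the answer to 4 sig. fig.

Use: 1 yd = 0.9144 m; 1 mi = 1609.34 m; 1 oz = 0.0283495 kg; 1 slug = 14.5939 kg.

49.74 slug/mi

14.55 oz/yd × 0.0283495 kg/oz ÷ 0.9144 m/yd = 0.451099 kg/m
0.451099 kg/m ÷ 14.5939 kg/slug × 1609.34 m/mi = 49.7449 slug/mi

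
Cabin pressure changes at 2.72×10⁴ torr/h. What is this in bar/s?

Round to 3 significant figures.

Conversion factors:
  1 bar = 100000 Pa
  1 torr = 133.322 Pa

2.72×10⁴ torr/h × 133.322 Pa/torr ÷ 3600 s/h = 1007.32 Pa/s
1007.32 Pa/s ÷ 100000 Pa/bar = 0.0100732 bar/s

0.0101 bar/s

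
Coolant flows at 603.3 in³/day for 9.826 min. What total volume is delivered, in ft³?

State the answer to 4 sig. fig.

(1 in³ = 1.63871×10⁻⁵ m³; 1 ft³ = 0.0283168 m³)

603.3 in³/day → 1.14425×10⁻⁷ m³/s
9.826 min → 589.56 s
V = Q × t = 1.14425×10⁻⁷ × 589.56 = 6.74604×10⁻⁵ m³
In ft³: 6.74604×10⁻⁵ / 0.0283168 = 0.00238235 ft³

0.002382 ft³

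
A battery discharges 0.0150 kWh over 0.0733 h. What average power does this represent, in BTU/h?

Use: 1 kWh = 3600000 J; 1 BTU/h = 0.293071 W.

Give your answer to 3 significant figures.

0.0150 kWh × 3600000 → 54000 J
0.0733 h × 3600 → 263.88 s
P = E / t = 54000 J / 263.88 s = 204.638 W
204.638 W ÷ (0.293071 W/BTU/h) = 698.254 BTU/h

698 BTU/h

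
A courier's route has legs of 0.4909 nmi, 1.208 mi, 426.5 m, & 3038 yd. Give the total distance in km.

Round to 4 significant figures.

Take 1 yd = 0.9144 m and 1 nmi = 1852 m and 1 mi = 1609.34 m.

6.058 km

0.4909 nmi × 1852 → 909.147 m
1.208 mi × 1609.34 → 1944.08 m
426.5 m (already m)
3038 yd × 0.9144 → 2777.95 m
Total: 909.147 + 1944.08 + 426.5 + 2777.95 = 6057.68 m
In km: 6057.68 / 1000 = 6.05768 km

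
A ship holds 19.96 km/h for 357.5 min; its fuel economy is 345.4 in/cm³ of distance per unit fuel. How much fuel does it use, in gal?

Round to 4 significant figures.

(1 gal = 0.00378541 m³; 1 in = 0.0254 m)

19.96 km/h → 5.54444 m/s
357.5 min → 21450 s
d = v × t = 5.54444 × 21450 = 118928 m
345.4 in/cm³ → 8.77316×10⁶ m/m³
V = d / (distance per unit fuel) = 118928 / 8.77316×10⁶ = 0.0135559 m³
In gal: 0.0135559 / 0.00378541 = 3.58109 gal

3.581 gal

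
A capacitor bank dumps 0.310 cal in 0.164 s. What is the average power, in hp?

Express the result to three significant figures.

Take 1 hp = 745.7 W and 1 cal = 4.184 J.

0.310 cal × 4.184 → 1.29704 J
P = E / t = 1.29704 J / 0.164 s = 7.90878 W
7.90878 W ÷ (745.7 W/hp) = 0.0106058 hp

0.0106 hp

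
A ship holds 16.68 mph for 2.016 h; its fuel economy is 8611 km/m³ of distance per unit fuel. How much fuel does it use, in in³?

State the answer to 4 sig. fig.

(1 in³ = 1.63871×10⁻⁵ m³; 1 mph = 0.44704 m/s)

383.5 in³

16.68 mph → 7.45663 m/s
2.016 h → 7257.6 s
d = v × t = 7.45663 × 7257.6 = 54117.2 m
8611 km/m³ → 8.611×10⁶ m/m³
V = d / (distance per unit fuel) = 54117.2 / 8.611×10⁶ = 0.00628466 m³
In in³: 0.00628466 / 1.63871×10⁻⁵ = 383.513 in³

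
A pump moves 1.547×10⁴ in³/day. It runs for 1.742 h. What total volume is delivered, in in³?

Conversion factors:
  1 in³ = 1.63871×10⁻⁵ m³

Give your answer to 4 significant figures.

1123 in³

1.547×10⁴ in³/day → 2.93413×10⁻⁶ m³/s
1.742 h → 6271.2 s
V = Q × t = 2.93413×10⁻⁶ × 6271.2 = 0.0184005 m³
In in³: 0.0184005 / 1.63871×10⁻⁵ = 1122.86 in³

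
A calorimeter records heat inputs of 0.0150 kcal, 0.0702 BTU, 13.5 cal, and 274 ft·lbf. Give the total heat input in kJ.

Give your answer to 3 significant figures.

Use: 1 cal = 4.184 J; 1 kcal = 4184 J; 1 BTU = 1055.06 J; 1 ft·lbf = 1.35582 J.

0.565 kJ

0.0150 kcal × 4184 = 62.76 J
0.0702 BTU × 1055.06 = 74.0652 J
13.5 cal × 4.184 = 56.484 J
274 ft·lbf × 1.35582 = 371.495 J
Combined: 62.76 + 74.0652 + 56.484 + 371.495 = 564.804 J
In kJ: 564.804 / 1000 = 0.564804 kJ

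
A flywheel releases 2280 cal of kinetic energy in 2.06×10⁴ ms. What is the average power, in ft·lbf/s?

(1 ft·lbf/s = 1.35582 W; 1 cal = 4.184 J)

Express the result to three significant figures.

342 ft·lbf/s

2280 cal × 4.184 = 9539.52 J
2.06×10⁴ ms × 0.001 = 20.6 s
P = E / t = 9539.52 J / 20.6 s = 463.083 W
463.083 W ÷ (1.35582 W/ft·lbf/s) = 341.552 ft·lbf/s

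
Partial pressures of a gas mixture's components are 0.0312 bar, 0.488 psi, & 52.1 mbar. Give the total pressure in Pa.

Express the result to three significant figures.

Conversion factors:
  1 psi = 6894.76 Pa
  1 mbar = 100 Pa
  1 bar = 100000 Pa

0.0312 bar × 100000 = 3120 Pa
0.488 psi × 6894.76 = 3364.64 Pa
52.1 mbar × 100 = 5210 Pa
Combined: 3120 + 3364.64 + 5210 = 11694.6 Pa

1.17×10⁴ Pa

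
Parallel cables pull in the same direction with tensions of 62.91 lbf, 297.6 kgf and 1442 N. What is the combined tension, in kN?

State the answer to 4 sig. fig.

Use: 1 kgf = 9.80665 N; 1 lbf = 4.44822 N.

62.91 lbf × 4.44822 = 279.838 N
297.6 kgf × 9.80665 = 2918.46 N
1442 N (already N)
Sum: 279.838 + 2918.46 + 1442 = 4640.3 N
In kN: 4640.3 / 1000 = 4.6403 kN

4.640 kN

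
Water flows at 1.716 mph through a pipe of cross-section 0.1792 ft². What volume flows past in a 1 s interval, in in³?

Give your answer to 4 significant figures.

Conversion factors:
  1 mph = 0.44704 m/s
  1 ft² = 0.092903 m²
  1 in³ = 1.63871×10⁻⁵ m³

1.716 mph × 0.44704 → 0.767121 m/s
0.1792 ft² × 0.092903 → 0.0166482 m²
V = v × A × t = 0.767121 m/s × 0.0166482 m² × 1 s = 0.0127712 m³
0.0127712 m³ ÷ (1.63871×10⁻⁵ m³/in³) = 779.345 in³

779.3 in³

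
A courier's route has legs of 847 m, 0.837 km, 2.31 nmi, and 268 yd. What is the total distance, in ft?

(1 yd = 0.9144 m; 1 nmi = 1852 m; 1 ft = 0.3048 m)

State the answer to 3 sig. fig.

847 m (already m)
0.837 km × 1000 = 837 m
2.31 nmi × 1852 = 4278.12 m
268 yd × 0.9144 = 245.059 m
Sum: 847 + 837 + 4278.12 + 245.059 = 6207.18 m
In ft: 6207.18 / 0.3048 = 20364.8 ft

2.04×10⁴ ft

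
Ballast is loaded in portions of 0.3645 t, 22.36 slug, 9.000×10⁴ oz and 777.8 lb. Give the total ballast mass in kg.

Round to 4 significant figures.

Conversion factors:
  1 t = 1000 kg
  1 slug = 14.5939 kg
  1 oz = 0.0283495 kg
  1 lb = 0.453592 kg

3595 kg

0.3645 t × 1000 = 364.5 kg
22.36 slug × 14.5939 = 326.32 kg
9.000×10⁴ oz × 0.0283495 = 2551.46 kg
777.8 lb × 0.453592 = 352.804 kg
Total: 364.5 + 326.32 + 2551.46 + 352.804 = 3595.08 kg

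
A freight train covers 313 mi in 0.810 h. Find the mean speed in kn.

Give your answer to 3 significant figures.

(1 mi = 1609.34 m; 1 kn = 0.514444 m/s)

336 kn

313 mi × 1609.34 → 503723 m
0.810 h × 3600 → 2916 s
v = d / t = 503723 m / 2916 s = 172.745 m/s
172.745 m/s ÷ (0.514444 m/s/kn) = 335.79 kn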